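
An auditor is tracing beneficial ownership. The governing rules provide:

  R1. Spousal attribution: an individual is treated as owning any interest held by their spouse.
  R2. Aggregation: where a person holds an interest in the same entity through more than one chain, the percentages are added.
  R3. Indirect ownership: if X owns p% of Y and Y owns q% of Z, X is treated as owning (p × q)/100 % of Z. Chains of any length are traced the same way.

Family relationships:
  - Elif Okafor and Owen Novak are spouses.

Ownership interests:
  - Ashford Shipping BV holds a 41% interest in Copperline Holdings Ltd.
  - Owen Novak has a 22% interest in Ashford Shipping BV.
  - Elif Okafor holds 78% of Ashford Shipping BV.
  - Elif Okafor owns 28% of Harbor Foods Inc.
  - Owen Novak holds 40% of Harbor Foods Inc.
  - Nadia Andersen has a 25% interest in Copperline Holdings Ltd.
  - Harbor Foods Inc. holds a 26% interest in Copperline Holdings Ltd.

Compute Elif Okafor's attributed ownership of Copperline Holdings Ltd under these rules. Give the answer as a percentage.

By spousal attribution (R1), Elif Okafor is treated as also owning Owen Novak's interest in Harbor Foods Inc, giving 28% + 40% = 68%.
By spousal attribution (R1), Elif Okafor is treated as also owning Owen Novak's interest in Ashford Shipping BV, giving 78% + 22% = 100%.
Chain via Harbor Foods Inc. (R3): 68% × 26% = 17.68% of Copperline Holdings Ltd.
Chain via Ashford Shipping BV (R3): 100% × 41% = 41% of Copperline Holdings Ltd.
Aggregating (R2): 17.68% + 41% = 58.68%.

58.68%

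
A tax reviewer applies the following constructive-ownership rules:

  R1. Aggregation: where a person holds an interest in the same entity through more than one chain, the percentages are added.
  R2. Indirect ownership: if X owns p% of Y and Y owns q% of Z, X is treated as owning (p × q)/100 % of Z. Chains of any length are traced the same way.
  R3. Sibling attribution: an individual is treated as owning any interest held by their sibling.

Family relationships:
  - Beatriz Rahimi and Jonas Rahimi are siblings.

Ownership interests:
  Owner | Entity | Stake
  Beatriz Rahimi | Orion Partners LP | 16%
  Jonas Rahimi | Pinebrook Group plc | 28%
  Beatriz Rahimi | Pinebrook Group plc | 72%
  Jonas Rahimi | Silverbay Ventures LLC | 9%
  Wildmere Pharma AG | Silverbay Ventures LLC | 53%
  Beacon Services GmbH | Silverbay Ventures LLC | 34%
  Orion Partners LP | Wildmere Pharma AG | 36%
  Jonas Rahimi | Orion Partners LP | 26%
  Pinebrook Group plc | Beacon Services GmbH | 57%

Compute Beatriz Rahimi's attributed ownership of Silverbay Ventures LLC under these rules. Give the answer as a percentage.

By sibling attribution (R3), Beatriz Rahimi is treated as also owning Jonas Rahimi's interest in Pinebrook Group plc, giving 72% + 28% = 100%.
By sibling attribution (R3), Beatriz Rahimi is treated as also owning Jonas Rahimi's interest in Orion Partners LP, giving 16% + 26% = 42%.
By sibling attribution (R3), Beatriz Rahimi is treated as owning Jonas Rahimi's 9% interest in Silverbay Ventures LLC.
Chain via Pinebrook Group plc → Beacon Services GmbH (R2): 100% × 57% × 34% = 19.38% of Silverbay Ventures LLC.
Chain via Orion Partners LP → Wildmere Pharma AG (R2): 42% × 36% × 53% = 8.0136% of Silverbay Ventures LLC.
Direct interest in Silverbay Ventures LLC: 9%.
Aggregating (R1): 19.38% + 8.0136% + 9% = 36.3936%.

36.3936%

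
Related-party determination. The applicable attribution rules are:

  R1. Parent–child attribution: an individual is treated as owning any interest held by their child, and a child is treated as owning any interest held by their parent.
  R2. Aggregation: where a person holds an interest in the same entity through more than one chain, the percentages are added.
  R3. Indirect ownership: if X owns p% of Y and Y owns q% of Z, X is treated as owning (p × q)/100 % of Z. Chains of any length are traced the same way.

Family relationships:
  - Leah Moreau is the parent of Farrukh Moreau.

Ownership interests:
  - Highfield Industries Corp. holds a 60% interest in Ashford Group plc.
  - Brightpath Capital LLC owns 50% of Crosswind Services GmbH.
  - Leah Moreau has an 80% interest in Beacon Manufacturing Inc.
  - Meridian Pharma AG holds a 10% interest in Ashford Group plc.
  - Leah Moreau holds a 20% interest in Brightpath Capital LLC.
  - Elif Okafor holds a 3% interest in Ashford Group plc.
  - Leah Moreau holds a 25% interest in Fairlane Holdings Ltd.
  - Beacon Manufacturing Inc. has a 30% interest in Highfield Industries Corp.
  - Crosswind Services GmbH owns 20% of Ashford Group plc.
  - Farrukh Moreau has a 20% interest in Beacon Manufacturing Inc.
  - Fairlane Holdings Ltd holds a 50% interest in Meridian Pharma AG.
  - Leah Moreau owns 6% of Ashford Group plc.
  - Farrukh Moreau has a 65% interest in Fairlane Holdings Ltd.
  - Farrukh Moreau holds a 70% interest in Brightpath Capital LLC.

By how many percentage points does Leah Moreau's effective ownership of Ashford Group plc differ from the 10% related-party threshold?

27.5

By parent–child attribution (R1), Leah Moreau is treated as also owning Farrukh Moreau's interest in Beacon Manufacturing Inc, giving 80% + 20% = 100%.
By parent–child attribution (R1), Leah Moreau is treated as also owning Farrukh Moreau's interest in Fairlane Holdings Ltd, giving 25% + 65% = 90%.
By parent–child attribution (R1), Leah Moreau is treated as also owning Farrukh Moreau's interest in Brightpath Capital LLC, giving 20% + 70% = 90%.
Chain via Beacon Manufacturing Inc. → Highfield Industries Corp. (R3): 100% × 30% × 60% = 18% of Ashford Group plc.
Chain via Fairlane Holdings Ltd → Meridian Pharma AG (R3): 90% × 50% × 10% = 4.5% of Ashford Group plc.
Chain via Brightpath Capital LLC → Crosswind Services GmbH (R3): 90% × 50% × 20% = 9% of Ashford Group plc.
Direct interest in Ashford Group plc: 6%.
Aggregating (R2): 18% + 4.5% + 9% + 6% = 37.5%.
37.5% exceeds the 10% threshold by 27.5 percentage points.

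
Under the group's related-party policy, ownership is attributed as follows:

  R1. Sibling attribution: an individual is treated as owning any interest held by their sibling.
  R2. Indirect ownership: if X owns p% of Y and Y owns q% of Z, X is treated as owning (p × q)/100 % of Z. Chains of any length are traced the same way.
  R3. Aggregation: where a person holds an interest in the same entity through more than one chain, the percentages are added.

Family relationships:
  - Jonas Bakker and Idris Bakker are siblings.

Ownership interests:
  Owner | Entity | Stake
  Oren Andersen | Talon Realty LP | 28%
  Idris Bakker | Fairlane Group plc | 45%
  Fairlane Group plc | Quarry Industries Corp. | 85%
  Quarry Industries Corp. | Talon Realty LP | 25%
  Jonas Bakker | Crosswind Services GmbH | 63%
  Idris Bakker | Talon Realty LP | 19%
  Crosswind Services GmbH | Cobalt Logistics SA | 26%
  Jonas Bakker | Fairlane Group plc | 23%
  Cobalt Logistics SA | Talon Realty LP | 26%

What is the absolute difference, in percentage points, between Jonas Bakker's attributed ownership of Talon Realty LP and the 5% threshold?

By sibling attribution (R1), Jonas Bakker is treated as also owning Idris Bakker's interest in Fairlane Group plc, giving 23% + 45% = 68%.
By sibling attribution (R1), Jonas Bakker is treated as owning Idris Bakker's 19% interest in Talon Realty LP.
Chain via Fairlane Group plc → Quarry Industries Corp. (R2): 68% × 85% × 25% = 14.45% of Talon Realty LP.
Chain via Crosswind Services GmbH → Cobalt Logistics SA (R2): 63% × 26% × 26% = 4.2588% of Talon Realty LP.
Direct interest in Talon Realty LP: 19%.
Aggregating (R3): 14.45% + 4.2588% + 19% = 37.7088%.
37.7088% exceeds the 5% threshold by 32.7088 percentage points.

32.7088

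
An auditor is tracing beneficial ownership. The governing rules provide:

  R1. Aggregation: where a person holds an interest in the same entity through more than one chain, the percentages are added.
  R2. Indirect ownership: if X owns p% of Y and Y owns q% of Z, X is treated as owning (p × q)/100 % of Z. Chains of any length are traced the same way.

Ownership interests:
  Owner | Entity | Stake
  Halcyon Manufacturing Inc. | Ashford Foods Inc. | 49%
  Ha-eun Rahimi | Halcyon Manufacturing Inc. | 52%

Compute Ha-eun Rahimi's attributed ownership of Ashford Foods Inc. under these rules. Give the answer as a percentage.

25.48%

Chain via Halcyon Manufacturing Inc. (R2): 52% × 49% = 25.48% of Ashford Foods Inc.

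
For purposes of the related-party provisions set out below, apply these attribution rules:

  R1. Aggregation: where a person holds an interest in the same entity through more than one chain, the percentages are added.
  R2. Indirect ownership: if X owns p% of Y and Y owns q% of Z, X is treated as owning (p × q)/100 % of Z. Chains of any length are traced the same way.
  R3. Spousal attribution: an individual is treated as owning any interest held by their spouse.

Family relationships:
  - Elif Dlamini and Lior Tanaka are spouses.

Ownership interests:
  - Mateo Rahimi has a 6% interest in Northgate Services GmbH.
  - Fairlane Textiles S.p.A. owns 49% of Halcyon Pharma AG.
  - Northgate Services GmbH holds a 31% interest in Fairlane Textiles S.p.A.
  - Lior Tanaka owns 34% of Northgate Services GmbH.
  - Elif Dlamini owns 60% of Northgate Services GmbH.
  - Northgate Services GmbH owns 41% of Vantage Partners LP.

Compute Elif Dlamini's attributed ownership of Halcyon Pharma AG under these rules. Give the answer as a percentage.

By spousal attribution (R3), Elif Dlamini is treated as also owning Lior Tanaka's interest in Northgate Services GmbH, giving 60% + 34% = 94%.
Chain via Northgate Services GmbH → Fairlane Textiles S.p.A. (R2): 94% × 31% × 49% = 14.2786% of Halcyon Pharma AG.

14.2786%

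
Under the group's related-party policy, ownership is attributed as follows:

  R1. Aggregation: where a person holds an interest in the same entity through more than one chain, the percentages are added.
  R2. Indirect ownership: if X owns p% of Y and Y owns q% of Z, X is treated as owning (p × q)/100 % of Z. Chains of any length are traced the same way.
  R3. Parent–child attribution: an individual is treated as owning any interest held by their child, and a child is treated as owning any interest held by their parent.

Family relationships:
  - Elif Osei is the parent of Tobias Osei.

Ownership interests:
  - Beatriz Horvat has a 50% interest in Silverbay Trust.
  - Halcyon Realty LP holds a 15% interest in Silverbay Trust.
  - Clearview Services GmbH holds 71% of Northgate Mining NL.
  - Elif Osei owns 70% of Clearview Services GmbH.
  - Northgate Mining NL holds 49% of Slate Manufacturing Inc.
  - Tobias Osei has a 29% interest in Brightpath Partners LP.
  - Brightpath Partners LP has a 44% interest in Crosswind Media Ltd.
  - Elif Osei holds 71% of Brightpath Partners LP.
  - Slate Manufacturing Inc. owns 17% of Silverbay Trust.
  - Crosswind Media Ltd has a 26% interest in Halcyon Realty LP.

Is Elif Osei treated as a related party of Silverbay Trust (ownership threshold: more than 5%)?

Yes

By parent–child attribution (R3), Elif Osei is treated as also owning Tobias Osei's interest in Brightpath Partners LP, giving 71% + 29% = 100%.
Chain via Clearview Services GmbH → Northgate Mining NL → Slate Manufacturing Inc. (R2): 70% × 71% × 49% × 17% = 4.14001% of Silverbay Trust.
Chain via Brightpath Partners LP → Crosswind Media Ltd → Halcyon Realty LP (R2): 100% × 44% × 26% × 15% = 1.716% of Silverbay Trust.
Aggregating (R1): 4.14001% + 1.716% = 5.85601%.
5.85601% exceeds the 5% threshold, so Elif is a related party to Silverbay Trust.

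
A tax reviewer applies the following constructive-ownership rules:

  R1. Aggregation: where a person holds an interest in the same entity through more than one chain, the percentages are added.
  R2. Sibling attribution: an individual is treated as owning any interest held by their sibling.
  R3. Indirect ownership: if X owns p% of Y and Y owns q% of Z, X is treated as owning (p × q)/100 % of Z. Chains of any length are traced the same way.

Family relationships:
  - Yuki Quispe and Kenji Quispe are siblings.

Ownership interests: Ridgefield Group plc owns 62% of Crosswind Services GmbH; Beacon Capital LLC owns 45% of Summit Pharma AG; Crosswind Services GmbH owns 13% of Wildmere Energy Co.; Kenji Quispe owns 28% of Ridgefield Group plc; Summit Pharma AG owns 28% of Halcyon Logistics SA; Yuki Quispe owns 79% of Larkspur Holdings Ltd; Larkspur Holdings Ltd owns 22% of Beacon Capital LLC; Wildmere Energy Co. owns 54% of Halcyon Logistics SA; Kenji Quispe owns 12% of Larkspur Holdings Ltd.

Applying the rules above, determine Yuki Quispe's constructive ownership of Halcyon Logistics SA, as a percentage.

3.741192%

By sibling attribution (R2), Yuki Quispe is treated as also owning Kenji Quispe's interest in Larkspur Holdings Ltd, giving 79% + 12% = 91%.
By sibling attribution (R2), Yuki Quispe is treated as owning Kenji Quispe's 28% interest in Ridgefield Group plc.
Chain via Larkspur Holdings Ltd → Beacon Capital LLC → Summit Pharma AG (R3): 91% × 22% × 45% × 28% = 2.52252% of Halcyon Logistics SA.
Chain via Ridgefield Group plc → Crosswind Services GmbH → Wildmere Energy Co. (R3): 28% × 62% × 13% × 54% = 1.218672% of Halcyon Logistics SA.
Aggregating (R1): 2.52252% + 1.218672% = 3.741192%.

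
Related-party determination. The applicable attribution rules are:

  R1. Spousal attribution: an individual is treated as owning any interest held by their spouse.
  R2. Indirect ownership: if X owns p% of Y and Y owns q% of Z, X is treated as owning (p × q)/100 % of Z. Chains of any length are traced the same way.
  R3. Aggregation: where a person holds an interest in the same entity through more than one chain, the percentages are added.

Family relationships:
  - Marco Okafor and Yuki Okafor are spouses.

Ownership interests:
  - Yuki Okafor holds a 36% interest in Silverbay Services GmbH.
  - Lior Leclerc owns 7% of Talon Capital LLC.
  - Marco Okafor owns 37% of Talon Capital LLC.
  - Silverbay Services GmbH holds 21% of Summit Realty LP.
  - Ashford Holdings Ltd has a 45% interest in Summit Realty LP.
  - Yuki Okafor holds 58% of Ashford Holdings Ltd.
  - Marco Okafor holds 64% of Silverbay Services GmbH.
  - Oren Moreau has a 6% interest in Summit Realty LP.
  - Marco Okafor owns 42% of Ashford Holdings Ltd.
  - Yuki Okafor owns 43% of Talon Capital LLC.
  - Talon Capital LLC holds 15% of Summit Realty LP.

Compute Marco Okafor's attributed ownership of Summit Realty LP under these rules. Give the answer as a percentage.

78%

By spousal attribution (R1), Marco Okafor is treated as also owning Yuki Okafor's interest in Ashford Holdings Ltd, giving 42% + 58% = 100%.
By spousal attribution (R1), Marco Okafor is treated as also owning Yuki Okafor's interest in Silverbay Services GmbH, giving 64% + 36% = 100%.
By spousal attribution (R1), Marco Okafor is treated as also owning Yuki Okafor's interest in Talon Capital LLC, giving 37% + 43% = 80%.
Chain via Ashford Holdings Ltd (R2): 100% × 45% = 45% of Summit Realty LP.
Chain via Silverbay Services GmbH (R2): 100% × 21% = 21% of Summit Realty LP.
Chain via Talon Capital LLC (R2): 80% × 15% = 12% of Summit Realty LP.
Aggregating (R3): 45% + 21% + 12% = 78%.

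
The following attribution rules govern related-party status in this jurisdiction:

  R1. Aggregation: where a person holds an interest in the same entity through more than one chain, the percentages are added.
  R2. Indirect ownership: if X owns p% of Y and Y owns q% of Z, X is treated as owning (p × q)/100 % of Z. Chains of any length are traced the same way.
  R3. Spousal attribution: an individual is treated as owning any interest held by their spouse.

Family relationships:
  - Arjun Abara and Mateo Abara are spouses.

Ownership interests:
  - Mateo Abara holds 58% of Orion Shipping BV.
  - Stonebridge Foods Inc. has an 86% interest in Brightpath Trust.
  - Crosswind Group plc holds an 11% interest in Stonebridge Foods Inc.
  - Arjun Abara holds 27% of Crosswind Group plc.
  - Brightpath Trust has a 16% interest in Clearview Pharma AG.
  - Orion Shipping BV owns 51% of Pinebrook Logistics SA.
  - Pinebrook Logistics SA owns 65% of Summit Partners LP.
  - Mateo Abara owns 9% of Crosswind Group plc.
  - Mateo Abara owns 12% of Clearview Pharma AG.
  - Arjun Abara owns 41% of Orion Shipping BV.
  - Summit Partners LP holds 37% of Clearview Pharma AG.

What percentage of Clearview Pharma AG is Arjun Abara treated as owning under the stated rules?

By spousal attribution (R3), Arjun Abara is treated as also owning Mateo Abara's interest in Crosswind Group plc, giving 27% + 9% = 36%.
By spousal attribution (R3), Arjun Abara is treated as also owning Mateo Abara's interest in Orion Shipping BV, giving 41% + 58% = 99%.
By spousal attribution (R3), Arjun Abara is treated as owning Mateo Abara's 12% interest in Clearview Pharma AG.
Chain via Crosswind Group plc → Stonebridge Foods Inc. → Brightpath Trust (R2): 36% × 11% × 86% × 16% = 0.544896% of Clearview Pharma AG.
Chain via Orion Shipping BV → Pinebrook Logistics SA → Summit Partners LP (R2): 99% × 51% × 65% × 37% = 12.142845% of Clearview Pharma AG.
Direct interest in Clearview Pharma AG: 12%.
Aggregating (R1): 0.544896% + 12.142845% + 12% = 24.687741%.

24.687741%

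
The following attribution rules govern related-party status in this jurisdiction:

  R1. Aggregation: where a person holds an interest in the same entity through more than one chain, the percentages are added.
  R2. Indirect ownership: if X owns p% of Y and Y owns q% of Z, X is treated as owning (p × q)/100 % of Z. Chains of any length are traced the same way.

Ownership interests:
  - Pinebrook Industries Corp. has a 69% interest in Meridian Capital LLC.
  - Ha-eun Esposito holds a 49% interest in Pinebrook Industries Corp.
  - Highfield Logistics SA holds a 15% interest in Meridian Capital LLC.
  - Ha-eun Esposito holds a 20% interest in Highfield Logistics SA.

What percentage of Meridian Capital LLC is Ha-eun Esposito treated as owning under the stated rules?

Chain via Highfield Logistics SA (R2): 20% × 15% = 3% of Meridian Capital LLC.
Chain via Pinebrook Industries Corp. (R2): 49% × 69% = 33.81% of Meridian Capital LLC.
Aggregating (R1): 3% + 33.81% = 36.81%.

36.81%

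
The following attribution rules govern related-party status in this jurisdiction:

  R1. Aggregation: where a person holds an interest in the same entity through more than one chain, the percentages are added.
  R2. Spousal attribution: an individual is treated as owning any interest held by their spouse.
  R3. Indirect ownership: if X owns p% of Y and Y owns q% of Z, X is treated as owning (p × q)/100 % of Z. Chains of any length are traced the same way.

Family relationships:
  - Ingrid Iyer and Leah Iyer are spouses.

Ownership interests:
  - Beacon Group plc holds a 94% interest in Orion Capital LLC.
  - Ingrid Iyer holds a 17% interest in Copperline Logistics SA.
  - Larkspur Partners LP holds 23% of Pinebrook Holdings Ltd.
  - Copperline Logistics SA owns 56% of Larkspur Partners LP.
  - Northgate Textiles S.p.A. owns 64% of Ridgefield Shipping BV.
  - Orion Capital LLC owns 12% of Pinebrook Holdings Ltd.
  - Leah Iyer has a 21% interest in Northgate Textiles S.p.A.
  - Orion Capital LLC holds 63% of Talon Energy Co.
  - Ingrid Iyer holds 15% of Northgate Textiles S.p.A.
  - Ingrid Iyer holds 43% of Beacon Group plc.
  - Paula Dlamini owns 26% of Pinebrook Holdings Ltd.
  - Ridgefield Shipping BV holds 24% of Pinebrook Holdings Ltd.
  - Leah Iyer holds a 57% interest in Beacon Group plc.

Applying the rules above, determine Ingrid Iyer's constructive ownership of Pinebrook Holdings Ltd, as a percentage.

By spousal attribution (R2), Ingrid Iyer is treated as also owning Leah Iyer's interest in Beacon Group plc, giving 43% + 57% = 100%.
By spousal attribution (R2), Ingrid Iyer is treated as also owning Leah Iyer's interest in Northgate Textiles S.p.A, giving 15% + 21% = 36%.
Chain via Copperline Logistics SA → Larkspur Partners LP (R3): 17% × 56% × 23% = 2.1896% of Pinebrook Holdings Ltd.
Chain via Beacon Group plc → Orion Capital LLC (R3): 100% × 94% × 12% = 11.28% of Pinebrook Holdings Ltd.
Chain via Northgate Textiles S.p.A. → Ridgefield Shipping BV (R3): 36% × 64% × 24% = 5.5296% of Pinebrook Holdings Ltd.
Aggregating (R1): 2.1896% + 11.28% + 5.5296% = 18.9992%.

18.9992%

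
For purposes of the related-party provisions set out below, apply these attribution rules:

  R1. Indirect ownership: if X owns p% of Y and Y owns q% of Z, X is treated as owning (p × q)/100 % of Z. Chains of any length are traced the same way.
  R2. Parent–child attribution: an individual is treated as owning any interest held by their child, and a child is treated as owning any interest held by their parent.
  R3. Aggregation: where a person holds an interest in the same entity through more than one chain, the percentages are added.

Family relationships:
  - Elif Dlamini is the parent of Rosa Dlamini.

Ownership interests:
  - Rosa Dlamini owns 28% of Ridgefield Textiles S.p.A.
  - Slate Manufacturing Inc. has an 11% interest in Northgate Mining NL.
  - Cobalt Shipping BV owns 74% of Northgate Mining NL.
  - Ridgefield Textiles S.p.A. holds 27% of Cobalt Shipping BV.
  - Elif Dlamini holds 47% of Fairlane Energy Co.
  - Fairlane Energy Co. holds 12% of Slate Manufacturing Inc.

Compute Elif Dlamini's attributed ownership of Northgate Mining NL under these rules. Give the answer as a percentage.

6.2148%

By parent–child attribution (R2), Elif Dlamini is treated as owning Rosa Dlamini's 28% interest in Ridgefield Textiles S.p.A.
Chain via Fairlane Energy Co. → Slate Manufacturing Inc. (R1): 47% × 12% × 11% = 0.6204% of Northgate Mining NL.
Chain via Ridgefield Textiles S.p.A. → Cobalt Shipping BV (R1): 28% × 27% × 74% = 5.5944% of Northgate Mining NL.
Aggregating (R3): 0.6204% + 5.5944% = 6.2148%.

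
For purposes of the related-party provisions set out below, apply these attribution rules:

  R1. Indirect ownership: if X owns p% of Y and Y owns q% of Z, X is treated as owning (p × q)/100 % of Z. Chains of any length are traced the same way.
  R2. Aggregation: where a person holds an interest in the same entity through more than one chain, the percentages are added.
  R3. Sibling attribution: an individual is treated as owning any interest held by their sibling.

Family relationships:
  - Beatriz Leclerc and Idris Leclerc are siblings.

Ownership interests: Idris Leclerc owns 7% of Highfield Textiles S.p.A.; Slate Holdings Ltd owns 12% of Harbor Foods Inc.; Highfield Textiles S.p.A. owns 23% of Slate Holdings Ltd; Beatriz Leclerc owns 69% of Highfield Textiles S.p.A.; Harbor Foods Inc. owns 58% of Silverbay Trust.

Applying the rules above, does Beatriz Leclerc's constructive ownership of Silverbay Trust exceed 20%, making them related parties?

No

By sibling attribution (R3), Beatriz Leclerc is treated as also owning Idris Leclerc's interest in Highfield Textiles S.p.A, giving 69% + 7% = 76%.
Chain via Highfield Textiles S.p.A. → Slate Holdings Ltd → Harbor Foods Inc. (R1): 76% × 23% × 12% × 58% = 1.216608% of Silverbay Trust.
1.216608% does not exceed the 20% threshold, so Beatriz is not a related party to Silverbay Trust.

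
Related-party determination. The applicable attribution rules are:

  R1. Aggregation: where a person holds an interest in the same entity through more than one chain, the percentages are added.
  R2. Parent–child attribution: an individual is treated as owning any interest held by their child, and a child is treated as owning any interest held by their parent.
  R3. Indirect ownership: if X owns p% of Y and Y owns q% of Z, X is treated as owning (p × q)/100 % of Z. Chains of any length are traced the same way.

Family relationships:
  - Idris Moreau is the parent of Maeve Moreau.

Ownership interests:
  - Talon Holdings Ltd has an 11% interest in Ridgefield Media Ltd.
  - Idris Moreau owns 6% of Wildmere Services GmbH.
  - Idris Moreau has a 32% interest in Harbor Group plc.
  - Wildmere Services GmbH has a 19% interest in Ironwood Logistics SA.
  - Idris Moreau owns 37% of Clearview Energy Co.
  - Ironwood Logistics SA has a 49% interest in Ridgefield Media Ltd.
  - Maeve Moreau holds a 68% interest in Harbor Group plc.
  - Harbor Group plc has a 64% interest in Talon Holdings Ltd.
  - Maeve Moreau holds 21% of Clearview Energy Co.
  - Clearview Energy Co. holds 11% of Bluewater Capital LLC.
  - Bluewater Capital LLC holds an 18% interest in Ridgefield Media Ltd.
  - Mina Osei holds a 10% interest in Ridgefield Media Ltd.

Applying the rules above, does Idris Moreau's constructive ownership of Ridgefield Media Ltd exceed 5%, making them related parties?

By parent–child attribution (R2), Idris Moreau is treated as also owning Maeve Moreau's interest in Clearview Energy Co, giving 37% + 21% = 58%.
By parent–child attribution (R2), Idris Moreau is treated as also owning Maeve Moreau's interest in Harbor Group plc, giving 32% + 68% = 100%.
Chain via Clearview Energy Co. → Bluewater Capital LLC (R3): 58% × 11% × 18% = 1.1484% of Ridgefield Media Ltd.
Chain via Harbor Group plc → Talon Holdings Ltd (R3): 100% × 64% × 11% = 7.04% of Ridgefield Media Ltd.
Chain via Wildmere Services GmbH → Ironwood Logistics SA (R3): 6% × 19% × 49% = 0.5586% of Ridgefield Media Ltd.
Aggregating (R1): 1.1484% + 7.04% + 0.5586% = 8.747%.
8.747% exceeds the 5% threshold, so Idris is a related party to Ridgefield Media Ltd.

Yes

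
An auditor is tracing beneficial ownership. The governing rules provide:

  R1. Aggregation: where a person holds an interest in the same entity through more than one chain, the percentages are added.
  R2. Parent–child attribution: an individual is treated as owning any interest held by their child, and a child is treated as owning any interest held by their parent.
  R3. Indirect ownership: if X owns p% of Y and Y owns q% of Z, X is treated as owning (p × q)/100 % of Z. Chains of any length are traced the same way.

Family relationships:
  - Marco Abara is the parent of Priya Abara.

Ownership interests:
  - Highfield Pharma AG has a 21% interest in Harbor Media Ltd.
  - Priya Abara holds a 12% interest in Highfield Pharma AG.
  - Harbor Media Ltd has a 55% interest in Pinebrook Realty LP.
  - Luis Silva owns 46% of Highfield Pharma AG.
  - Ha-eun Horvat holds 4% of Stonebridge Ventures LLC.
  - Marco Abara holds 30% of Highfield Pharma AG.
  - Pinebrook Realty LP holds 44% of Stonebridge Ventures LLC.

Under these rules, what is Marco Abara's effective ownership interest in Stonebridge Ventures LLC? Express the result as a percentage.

2.13444%

By parent–child attribution (R2), Marco Abara is treated as also owning Priya Abara's interest in Highfield Pharma AG, giving 30% + 12% = 42%.
Chain via Highfield Pharma AG → Harbor Media Ltd → Pinebrook Realty LP (R3): 42% × 21% × 55% × 44% = 2.13444% of Stonebridge Ventures LLC.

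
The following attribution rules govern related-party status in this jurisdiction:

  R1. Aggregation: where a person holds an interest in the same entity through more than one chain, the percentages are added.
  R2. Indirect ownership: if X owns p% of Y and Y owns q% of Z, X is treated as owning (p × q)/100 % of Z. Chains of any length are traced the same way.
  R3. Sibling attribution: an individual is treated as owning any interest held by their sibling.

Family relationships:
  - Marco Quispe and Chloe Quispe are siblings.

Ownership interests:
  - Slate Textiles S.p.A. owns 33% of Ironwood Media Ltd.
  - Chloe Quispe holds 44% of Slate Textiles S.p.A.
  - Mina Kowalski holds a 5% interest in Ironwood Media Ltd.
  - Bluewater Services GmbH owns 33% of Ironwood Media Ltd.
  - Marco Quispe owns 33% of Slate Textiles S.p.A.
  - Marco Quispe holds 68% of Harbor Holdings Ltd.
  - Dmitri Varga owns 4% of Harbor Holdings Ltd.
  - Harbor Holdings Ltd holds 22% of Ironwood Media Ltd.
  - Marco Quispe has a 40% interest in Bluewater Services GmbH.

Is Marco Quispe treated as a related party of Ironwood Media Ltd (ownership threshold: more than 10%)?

Yes

By sibling attribution (R3), Marco Quispe is treated as also owning Chloe Quispe's interest in Slate Textiles S.p.A, giving 33% + 44% = 77%.
Chain via Bluewater Services GmbH (R2): 40% × 33% = 13.2% of Ironwood Media Ltd.
Chain via Harbor Holdings Ltd (R2): 68% × 22% = 14.96% of Ironwood Media Ltd.
Chain via Slate Textiles S.p.A. (R2): 77% × 33% = 25.41% of Ironwood Media Ltd.
Aggregating (R1): 13.2% + 14.96% + 25.41% = 53.57%.
53.57% exceeds the 10% threshold, so Marco is a related party to Ironwood Media Ltd.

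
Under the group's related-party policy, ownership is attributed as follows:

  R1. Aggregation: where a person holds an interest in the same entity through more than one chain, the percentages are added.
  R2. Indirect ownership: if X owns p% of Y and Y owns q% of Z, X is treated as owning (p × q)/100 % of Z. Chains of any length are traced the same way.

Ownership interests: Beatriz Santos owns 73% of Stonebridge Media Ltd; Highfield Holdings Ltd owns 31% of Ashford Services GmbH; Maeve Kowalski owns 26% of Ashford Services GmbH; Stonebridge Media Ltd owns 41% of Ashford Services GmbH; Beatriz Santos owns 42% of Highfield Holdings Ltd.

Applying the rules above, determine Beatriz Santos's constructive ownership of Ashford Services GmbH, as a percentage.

Chain via Highfield Holdings Ltd (R2): 42% × 31% = 13.02% of Ashford Services GmbH.
Chain via Stonebridge Media Ltd (R2): 73% × 41% = 29.93% of Ashford Services GmbH.
Aggregating (R1): 13.02% + 29.93% = 42.95%.

42.95%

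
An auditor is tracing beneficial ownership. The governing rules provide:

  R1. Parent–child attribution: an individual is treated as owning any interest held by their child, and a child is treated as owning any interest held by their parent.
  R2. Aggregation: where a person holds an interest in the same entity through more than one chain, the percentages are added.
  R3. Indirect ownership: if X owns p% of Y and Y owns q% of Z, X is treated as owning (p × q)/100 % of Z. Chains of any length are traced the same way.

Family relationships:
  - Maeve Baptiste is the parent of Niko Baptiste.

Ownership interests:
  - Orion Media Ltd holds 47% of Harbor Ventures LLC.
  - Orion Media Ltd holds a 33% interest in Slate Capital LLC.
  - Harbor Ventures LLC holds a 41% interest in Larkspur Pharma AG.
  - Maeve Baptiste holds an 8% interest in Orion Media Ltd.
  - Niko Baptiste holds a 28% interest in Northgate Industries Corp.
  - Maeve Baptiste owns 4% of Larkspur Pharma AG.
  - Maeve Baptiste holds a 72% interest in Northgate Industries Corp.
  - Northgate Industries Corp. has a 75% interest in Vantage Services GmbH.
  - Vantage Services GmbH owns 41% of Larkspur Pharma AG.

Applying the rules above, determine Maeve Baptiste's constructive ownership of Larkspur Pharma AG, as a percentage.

By parent–child attribution (R1), Maeve Baptiste is treated as also owning Niko Baptiste's interest in Northgate Industries Corp, giving 72% + 28% = 100%.
Chain via Northgate Industries Corp. → Vantage Services GmbH (R3): 100% × 75% × 41% = 30.75% of Larkspur Pharma AG.
Chain via Orion Media Ltd → Harbor Ventures LLC (R3): 8% × 47% × 41% = 1.5416% of Larkspur Pharma AG.
Direct interest in Larkspur Pharma AG: 4%.
Aggregating (R2): 30.75% + 1.5416% + 4% = 36.2916%.

36.2916%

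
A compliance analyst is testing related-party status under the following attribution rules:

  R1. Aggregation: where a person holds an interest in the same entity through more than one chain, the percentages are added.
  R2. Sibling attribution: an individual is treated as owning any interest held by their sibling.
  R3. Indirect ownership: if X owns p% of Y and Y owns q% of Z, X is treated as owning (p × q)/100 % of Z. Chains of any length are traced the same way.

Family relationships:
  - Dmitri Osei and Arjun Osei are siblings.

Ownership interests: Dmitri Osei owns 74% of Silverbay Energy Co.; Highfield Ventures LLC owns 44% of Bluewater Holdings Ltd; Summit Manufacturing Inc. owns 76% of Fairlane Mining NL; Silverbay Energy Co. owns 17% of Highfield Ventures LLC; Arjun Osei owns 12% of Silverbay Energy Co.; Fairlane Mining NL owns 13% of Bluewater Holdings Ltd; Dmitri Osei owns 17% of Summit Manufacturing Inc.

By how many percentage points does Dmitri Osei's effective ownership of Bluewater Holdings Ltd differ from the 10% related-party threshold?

1.8876

By sibling attribution (R2), Dmitri Osei is treated as also owning Arjun Osei's interest in Silverbay Energy Co, giving 74% + 12% = 86%.
Chain via Silverbay Energy Co. → Highfield Ventures LLC (R3): 86% × 17% × 44% = 6.4328% of Bluewater Holdings Ltd.
Chain via Summit Manufacturing Inc. → Fairlane Mining NL (R3): 17% × 76% × 13% = 1.6796% of Bluewater Holdings Ltd.
Aggregating (R1): 6.4328% + 1.6796% = 8.1124%.
8.1124% falls short of the 10% threshold by 1.8876 percentage points.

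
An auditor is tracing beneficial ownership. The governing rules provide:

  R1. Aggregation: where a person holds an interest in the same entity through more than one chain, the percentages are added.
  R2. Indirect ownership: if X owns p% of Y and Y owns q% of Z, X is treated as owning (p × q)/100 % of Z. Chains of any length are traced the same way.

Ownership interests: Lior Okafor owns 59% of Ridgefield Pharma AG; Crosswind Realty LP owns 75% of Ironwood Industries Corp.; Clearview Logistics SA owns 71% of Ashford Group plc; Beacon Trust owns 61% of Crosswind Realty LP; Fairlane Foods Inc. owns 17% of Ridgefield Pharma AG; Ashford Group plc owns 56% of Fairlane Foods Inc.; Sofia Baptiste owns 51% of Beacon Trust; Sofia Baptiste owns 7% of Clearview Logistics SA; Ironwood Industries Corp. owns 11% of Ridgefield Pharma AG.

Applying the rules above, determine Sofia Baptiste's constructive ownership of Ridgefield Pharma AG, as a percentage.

3.039719%

Chain via Clearview Logistics SA → Ashford Group plc → Fairlane Foods Inc. (R2): 7% × 71% × 56% × 17% = 0.473144% of Ridgefield Pharma AG.
Chain via Beacon Trust → Crosswind Realty LP → Ironwood Industries Corp. (R2): 51% × 61% × 75% × 11% = 2.566575% of Ridgefield Pharma AG.
Aggregating (R1): 0.473144% + 2.566575% = 3.039719%.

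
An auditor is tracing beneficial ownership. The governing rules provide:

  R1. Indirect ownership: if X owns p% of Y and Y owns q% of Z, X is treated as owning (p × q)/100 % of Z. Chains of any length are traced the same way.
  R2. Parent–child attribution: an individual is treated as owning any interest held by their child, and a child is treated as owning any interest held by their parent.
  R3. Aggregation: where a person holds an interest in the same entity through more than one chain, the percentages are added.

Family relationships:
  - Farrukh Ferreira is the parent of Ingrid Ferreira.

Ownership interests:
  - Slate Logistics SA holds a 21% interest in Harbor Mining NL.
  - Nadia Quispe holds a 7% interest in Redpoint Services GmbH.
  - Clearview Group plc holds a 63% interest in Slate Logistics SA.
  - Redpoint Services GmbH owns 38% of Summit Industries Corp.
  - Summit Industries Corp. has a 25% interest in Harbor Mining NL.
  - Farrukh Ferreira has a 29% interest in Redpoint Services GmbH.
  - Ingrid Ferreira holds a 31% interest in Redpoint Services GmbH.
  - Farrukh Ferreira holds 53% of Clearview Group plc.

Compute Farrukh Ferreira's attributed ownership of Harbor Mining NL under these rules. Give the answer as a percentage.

By parent–child attribution (R2), Farrukh Ferreira is treated as also owning Ingrid Ferreira's interest in Redpoint Services GmbH, giving 29% + 31% = 60%.
Chain via Redpoint Services GmbH → Summit Industries Corp. (R1): 60% × 38% × 25% = 5.7% of Harbor Mining NL.
Chain via Clearview Group plc → Slate Logistics SA (R1): 53% × 63% × 21% = 7.0119% of Harbor Mining NL.
Aggregating (R3): 5.7% + 7.0119% = 12.7119%.

12.7119%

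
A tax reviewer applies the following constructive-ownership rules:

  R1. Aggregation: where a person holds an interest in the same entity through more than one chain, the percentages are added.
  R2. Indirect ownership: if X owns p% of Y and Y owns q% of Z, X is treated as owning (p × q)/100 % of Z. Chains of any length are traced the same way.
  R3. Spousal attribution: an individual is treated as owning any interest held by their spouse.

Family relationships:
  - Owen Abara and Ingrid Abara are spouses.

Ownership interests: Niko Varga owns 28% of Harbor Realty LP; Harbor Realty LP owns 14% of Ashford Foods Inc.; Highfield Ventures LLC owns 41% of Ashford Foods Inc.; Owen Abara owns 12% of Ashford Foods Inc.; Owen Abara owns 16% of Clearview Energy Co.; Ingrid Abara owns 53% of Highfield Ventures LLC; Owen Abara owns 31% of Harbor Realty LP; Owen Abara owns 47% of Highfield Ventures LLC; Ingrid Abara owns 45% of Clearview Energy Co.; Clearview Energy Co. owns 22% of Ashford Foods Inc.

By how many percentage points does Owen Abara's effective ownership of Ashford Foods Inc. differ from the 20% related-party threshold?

50.76

By spousal attribution (R3), Owen Abara is treated as also owning Ingrid Abara's interest in Highfield Ventures LLC, giving 47% + 53% = 100%.
By spousal attribution (R3), Owen Abara is treated as also owning Ingrid Abara's interest in Clearview Energy Co, giving 16% + 45% = 61%.
Chain via Highfield Ventures LLC (R2): 100% × 41% = 41% of Ashford Foods Inc.
Chain via Clearview Energy Co. (R2): 61% × 22% = 13.42% of Ashford Foods Inc.
Chain via Harbor Realty LP (R2): 31% × 14% = 4.34% of Ashford Foods Inc.
Direct interest in Ashford Foods Inc: 12%.
Aggregating (R1): 41% + 13.42% + 4.34% + 12% = 70.76%.
70.76% exceeds the 20% threshold by 50.76 percentage points.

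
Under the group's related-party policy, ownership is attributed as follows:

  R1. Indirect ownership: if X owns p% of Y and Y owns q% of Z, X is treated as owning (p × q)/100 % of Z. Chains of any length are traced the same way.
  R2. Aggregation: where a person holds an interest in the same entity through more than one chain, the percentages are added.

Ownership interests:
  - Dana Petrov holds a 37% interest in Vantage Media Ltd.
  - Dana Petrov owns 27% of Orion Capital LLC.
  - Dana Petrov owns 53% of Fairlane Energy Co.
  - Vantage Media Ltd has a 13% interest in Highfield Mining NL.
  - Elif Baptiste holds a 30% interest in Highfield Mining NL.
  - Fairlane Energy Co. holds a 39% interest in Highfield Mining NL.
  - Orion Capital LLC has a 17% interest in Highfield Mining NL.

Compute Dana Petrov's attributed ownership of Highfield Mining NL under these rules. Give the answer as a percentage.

30.07%

Chain via Vantage Media Ltd (R1): 37% × 13% = 4.81% of Highfield Mining NL.
Chain via Fairlane Energy Co. (R1): 53% × 39% = 20.67% of Highfield Mining NL.
Chain via Orion Capital LLC (R1): 27% × 17% = 4.59% of Highfield Mining NL.
Aggregating (R2): 4.81% + 20.67% + 4.59% = 30.07%.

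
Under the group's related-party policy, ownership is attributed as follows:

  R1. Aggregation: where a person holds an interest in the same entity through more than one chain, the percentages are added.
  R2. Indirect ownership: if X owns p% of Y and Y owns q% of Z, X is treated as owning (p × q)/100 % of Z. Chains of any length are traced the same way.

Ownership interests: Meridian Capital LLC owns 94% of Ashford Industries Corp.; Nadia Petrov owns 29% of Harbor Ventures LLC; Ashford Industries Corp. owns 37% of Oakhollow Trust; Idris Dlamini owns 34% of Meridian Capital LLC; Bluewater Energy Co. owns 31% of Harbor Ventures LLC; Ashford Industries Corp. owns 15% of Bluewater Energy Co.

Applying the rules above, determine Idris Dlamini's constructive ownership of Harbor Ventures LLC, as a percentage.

Chain via Meridian Capital LLC → Ashford Industries Corp. → Bluewater Energy Co. (R2): 34% × 94% × 15% × 31% = 1.48614% of Harbor Ventures LLC.

1.48614%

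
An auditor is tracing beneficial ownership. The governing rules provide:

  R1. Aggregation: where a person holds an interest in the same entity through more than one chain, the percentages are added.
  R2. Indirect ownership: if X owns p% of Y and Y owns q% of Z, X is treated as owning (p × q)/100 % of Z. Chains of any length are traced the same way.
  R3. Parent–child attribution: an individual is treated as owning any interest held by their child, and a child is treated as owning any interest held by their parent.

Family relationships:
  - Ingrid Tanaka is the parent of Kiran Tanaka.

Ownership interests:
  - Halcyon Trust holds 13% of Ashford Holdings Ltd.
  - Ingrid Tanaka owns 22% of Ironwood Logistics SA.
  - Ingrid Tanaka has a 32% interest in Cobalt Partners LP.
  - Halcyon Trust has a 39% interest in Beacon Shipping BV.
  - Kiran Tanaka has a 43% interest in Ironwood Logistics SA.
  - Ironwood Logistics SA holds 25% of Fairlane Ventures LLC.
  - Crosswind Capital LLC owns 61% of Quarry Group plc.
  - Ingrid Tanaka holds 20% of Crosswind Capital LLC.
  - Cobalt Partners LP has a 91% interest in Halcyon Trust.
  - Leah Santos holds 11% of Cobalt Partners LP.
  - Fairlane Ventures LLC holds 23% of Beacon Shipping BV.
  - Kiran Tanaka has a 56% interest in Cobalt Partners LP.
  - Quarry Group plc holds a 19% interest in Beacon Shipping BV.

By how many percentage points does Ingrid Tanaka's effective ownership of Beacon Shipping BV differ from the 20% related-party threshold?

By parent–child attribution (R3), Ingrid Tanaka is treated as also owning Kiran Tanaka's interest in Cobalt Partners LP, giving 32% + 56% = 88%.
By parent–child attribution (R3), Ingrid Tanaka is treated as also owning Kiran Tanaka's interest in Ironwood Logistics SA, giving 22% + 43% = 65%.
Chain via Cobalt Partners LP → Halcyon Trust (R2): 88% × 91% × 39% = 31.2312% of Beacon Shipping BV.
Chain via Ironwood Logistics SA → Fairlane Ventures LLC (R2): 65% × 25% × 23% = 3.7375% of Beacon Shipping BV.
Chain via Crosswind Capital LLC → Quarry Group plc (R2): 20% × 61% × 19% = 2.318% of Beacon Shipping BV.
Aggregating (R1): 31.2312% + 3.7375% + 2.318% = 37.2867%.
37.2867% exceeds the 20% threshold by 17.2867 percentage points.

17.2867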